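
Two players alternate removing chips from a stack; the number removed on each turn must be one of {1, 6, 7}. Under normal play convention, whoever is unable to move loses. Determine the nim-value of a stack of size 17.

1

G(0) = 0
G(1) = mex{0} = 1
G(2) = mex{1} = 0
G(3) = mex{0} = 1
G(4) = mex{1} = 0
G(5) = mex{0} = 1
G(6) = mex{1,0} = 2
G(7) = mex{2,1,0} = 3
G(8) = mex{3,0,1} = 2
G(9) = mex{2,1,0} = 3
G(10) = mex{3,0,1} = 2
G(11) = mex{2,1,0} = 3
G(12) = mex{3,2,1} = 0
G(13) = mex{0,3,2} = 1
G(14) = mex{1,2,3} = 0
G(15) = mex{0,3,2} = 1
G(16) = mex{1,2,3} = 0
G(17) = mex{0,3,2} = 1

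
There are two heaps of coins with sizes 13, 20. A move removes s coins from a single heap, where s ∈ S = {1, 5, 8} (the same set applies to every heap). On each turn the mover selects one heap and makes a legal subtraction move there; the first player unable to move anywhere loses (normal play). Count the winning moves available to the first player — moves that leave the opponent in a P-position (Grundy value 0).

All heaps use S = {1, 5, 8}:
n :  0  1  2  3  4  5  6  7  8  9 10 11 12 13 14 15 16 17 18 19 20
G :  0  1  0  1  0  1  0  1  2  3  2  3  2  0  1  0  1  0  1  0  1
Heap A: G(13) = 0.
Heap B: G(20) = 1.
Combined Grundy value = 0 ⊕ 1 = 1.
A winning move leaves total XOR = 0, i.e. changes one component's Grundy value g to g ⊕ X where X is the current total.
Heap A: need g' = 0⊕1 = 1. Options: 13−1→G=2, 13−5→G=2, 13−8→G=1. Hits: 1.
Heap B: need g' = 1⊕1 = 0. Options: 20−1→G=0, 20−5→G=0, 20−8→G=2. Hits: 2.

3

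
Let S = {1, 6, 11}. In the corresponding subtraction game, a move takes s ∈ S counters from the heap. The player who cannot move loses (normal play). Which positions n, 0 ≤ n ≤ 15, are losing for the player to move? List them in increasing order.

0, 2, 4, 7, 9, 12, 14

G(0) = 0
G(1) = mex{0} = 1
G(2) = mex{1} = 0
G(3) = mex{0} = 1
G(4) = mex{1} = 0
G(5) = mex{0} = 1
G(6) = mex{1,0} = 2
G(7) = mex{2,1} = 0
G(8) = mex{0,0} = 1
G(9) = mex{1,1} = 0
G(10) = mex{0,0} = 1
G(11) = mex{1,1,0} = 2
G(12) = mex{2,2,1} = 0
G(13) = mex{0,0,0} = 1
G(14) = mex{1,1,1} = 0
G(15) = mex{0,0,0} = 1
P-positions are exactly the n with G(n) = 0.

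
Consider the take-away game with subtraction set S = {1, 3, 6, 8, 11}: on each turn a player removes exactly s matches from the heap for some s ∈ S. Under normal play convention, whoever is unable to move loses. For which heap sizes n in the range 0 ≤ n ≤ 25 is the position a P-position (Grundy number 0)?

n :  0  1  2  3  4  5  6  7  8  9 10 11 12 13 14 15 16 17 18 19 20 21 22 23 24 25
G :  0  1  0  1  0  1  2  3  2  0  1  3  4  2  0  1  0  1  0  1  2  3  2  0  1  3
P-positions are exactly the n with G(n) = 0.

0, 2, 4, 9, 14, 16, 18, 23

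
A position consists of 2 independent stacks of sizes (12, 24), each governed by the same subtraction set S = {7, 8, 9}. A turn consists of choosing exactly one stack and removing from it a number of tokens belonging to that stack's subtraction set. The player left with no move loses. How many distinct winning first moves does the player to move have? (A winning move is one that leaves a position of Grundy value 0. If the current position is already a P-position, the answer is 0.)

0

All stacks use S = {7, 8, 9}:
n :  0  1  2  3  4  5  6  7  8  9 10 11 12 13 14 15 16 17 18 19 20 21 22 23 24
G :  0  0  0  0  0  0  0  1  1  1  1  1  1  1  2  2  0  0  0  0  0  0  0  1  1
Stack A: G(12) = 1.
Stack B: G(24) = 1.
Combined Grundy value = 1 ⊕ 1 = 0.
A winning move leaves total XOR = 0, i.e. changes one component's Grundy value g to g ⊕ X where X is the current total.
Stack A: target g' = 1⊕0 = 1, but every legal move changes the Grundy value (mex property), so 0 moves.
Stack B: target g' = 1⊕0 = 1, but every legal move changes the Grundy value (mex property), so 0 moves.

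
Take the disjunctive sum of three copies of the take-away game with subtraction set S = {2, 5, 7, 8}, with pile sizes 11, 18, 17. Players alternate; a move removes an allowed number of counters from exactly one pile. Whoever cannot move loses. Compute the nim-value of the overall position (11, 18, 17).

2

All piles use S = {2, 5, 7, 8}:
n :  0  1  2  3  4  5  6  7  8  9 10 11 12 13 14 15 16 17 18
G :  0  0  1  1  0  2  1  3  2  2  0  3  1  0  0  1  1  3  2
Pile A: G(11) = 3.
Pile B: G(18) = 2.
Pile C: G(17) = 3.
Combined Grundy value = 3 ⊕ 2 ⊕ 3 = 2.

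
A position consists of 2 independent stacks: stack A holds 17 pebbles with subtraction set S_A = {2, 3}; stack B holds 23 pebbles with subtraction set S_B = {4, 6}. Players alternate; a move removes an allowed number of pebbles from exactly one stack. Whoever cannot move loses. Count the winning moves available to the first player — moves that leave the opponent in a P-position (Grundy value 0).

2

Stack A, S = {2, 3}:
G(0) = 0
G(1) = mex{} = 0
G(2) = mex{0} = 1
G(3) = mex{0,0} = 1
G(4) = mex{1,0} = 2
G(5) = mex{1,1} = 0
G(6) = mex{2,1} = 0
G(7) = mex{0,2} = 1
G(8) = mex{0,0} = 1
G(9) = mex{1,0} = 2
G(10) = mex{1,1} = 0
G(11) = mex{2,1} = 0
G(12) = mex{0,2} = 1
G(13) = mex{0,0} = 1
G(14) = mex{1,0} = 2
G(15) = mex{1,1} = 0
G(16) = mex{2,1} = 0
G(17) = mex{0,2} = 1
G_A(17) = 1.
Stack B, S = {4, 6}:
n :  0  1  2  3  4  5  6  7  8  9 10 11 12 13 14 15 16 17 18 19 20 21 22 23
G :  0  0  0  0  1  1  1  1  2  2  0  0  0  0  1  1  1  1  2  2  0  0  0  0
G_B(23) = 0.
Combined Grundy value = 1 ⊕ 0 = 1.
A winning move leaves total XOR = 0, i.e. changes one component's Grundy value g to g ⊕ X where X is the current total.
Stack A: need g' = 1⊕1 = 0. Options: 17−2→G=0, 17−3→G=2. Hits: 1.
Stack B: need g' = 0⊕1 = 1. Options: 23−4→G=2, 23−6→G=1. Hits: 1.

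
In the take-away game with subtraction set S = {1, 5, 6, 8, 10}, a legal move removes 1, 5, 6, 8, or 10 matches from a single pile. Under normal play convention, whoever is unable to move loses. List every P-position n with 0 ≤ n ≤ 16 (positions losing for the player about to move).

0, 2, 4, 11, 13, 15

G(0) = 0
G(1) = mex{0} = 1
G(2) = mex{1} = 0
G(3) = mex{0} = 1
G(4) = mex{1} = 0
G(5) = mex{0,0} = 1
G(6) = mex{1,1,0} = 2
G(7) = mex{2,0,1} = 3
G(8) = mex{3,1,0,0} = 2
G(9) = mex{2,0,1,1} = 3
G(10) = mex{3,1,0,0,0} = 2
G(11) = mex{2,2,1,1,1} = 0
G(12) = mex{0,3,2,0,0} = 1
G(13) = mex{1,2,3,1,1} = 0
G(14) = mex{0,3,2,2,0} = 1
G(15) = mex{1,2,3,3,1} = 0
G(16) = mex{0,0,2,2,2} = 1
P-positions are exactly the n with G(n) = 0.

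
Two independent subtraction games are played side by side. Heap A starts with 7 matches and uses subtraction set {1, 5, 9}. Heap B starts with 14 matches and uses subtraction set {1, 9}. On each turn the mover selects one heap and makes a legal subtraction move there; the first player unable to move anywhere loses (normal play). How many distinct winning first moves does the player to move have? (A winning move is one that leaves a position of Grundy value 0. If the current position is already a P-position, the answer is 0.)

Heap A, S = {1, 5, 9}:
G(0) = 0
G(1) = mex{0} = 1
G(2) = mex{1} = 0
G(3) = mex{0} = 1
G(4) = mex{1} = 0
G(5) = mex{0,0} = 1
G(6) = mex{1,1} = 0
G(7) = mex{0,0} = 1
G_A(7) = 1.
Heap B, S = {1, 9}:
G(0) = 0
G(1) = mex{0} = 1
G(2) = mex{1} = 0
G(3) = mex{0} = 1
G(4) = mex{1} = 0
G(5) = mex{0} = 1
G(6) = mex{1} = 0
G(7) = mex{0} = 1
G(8) = mex{1} = 0
G(9) = mex{0,0} = 1
G(10) = mex{1,1} = 0
G(11) = mex{0,0} = 1
G(12) = mex{1,1} = 0
G(13) = mex{0,0} = 1
G(14) = mex{1,1} = 0
G_B(14) = 0.
Combined Grundy value = 1 ⊕ 0 = 1.
A winning move leaves total XOR = 0, i.e. changes one component's Grundy value g to g ⊕ X where X is the current total.
Heap A: need g' = 1⊕1 = 0. Options: 7−1→G=0, 7−5→G=0. Hits: 2.
Heap B: need g' = 0⊕1 = 1. Options: 14−1→G=1, 14−9→G=1. Hits: 2.

4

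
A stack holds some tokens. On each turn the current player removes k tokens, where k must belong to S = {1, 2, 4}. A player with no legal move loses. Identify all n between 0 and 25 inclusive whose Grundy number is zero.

0, 3, 6, 9, 12, 15, 18, 21, 24

G(0) = 0
G(1) = mex{0} = 1
G(2) = mex{1,0} = 2
G(3) = mex{2,1} = 0
G(4) = mex{0,2,0} = 1
G(5) = mex{1,0,1} = 2
G(6) = mex{2,1,2} = 0
G(7) = mex{0,2,0} = 1
G(8) = mex{1,0,1} = 2
G(9) = mex{2,1,2} = 0
G(10) = mex{0,2,0} = 1
G(11) = mex{1,0,1} = 2
G(12) = mex{2,1,2} = 0
G(13) = mex{0,2,0} = 1
G(14) = mex{1,0,1} = 2
G(15) = mex{2,1,2} = 0
G(16) = mex{0,2,0} = 1
G(17) = mex{1,0,1} = 2
G(18) = mex{2,1,2} = 0
G(19) = mex{0,2,0} = 1
G(20) = mex{1,0,1} = 2
G(21) = mex{2,1,2} = 0
G(22) = mex{0,2,0} = 1
G(23) = mex{1,0,1} = 2
G(24) = mex{2,1,2} = 0
G(25) = mex{0,2,0} = 1
P-positions are exactly the n with G(n) = 0.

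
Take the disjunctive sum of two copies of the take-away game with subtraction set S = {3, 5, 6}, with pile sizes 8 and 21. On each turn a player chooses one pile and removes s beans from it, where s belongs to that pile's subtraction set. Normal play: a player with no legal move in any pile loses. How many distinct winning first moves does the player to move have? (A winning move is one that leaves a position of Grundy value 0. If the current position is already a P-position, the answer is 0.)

4

All piles use S = {3, 5, 6}:
n :  0  1  2  3  4  5  6  7  8  9 10 11 12 13 14 15 16 17 18 19 20 21
G :  0  0  0  1  1  1  2  2  2  0  0  0  1  1  1  2  2  2  0  0  0  1
Pile A: G(8) = 2.
Pile B: G(21) = 1.
Combined Grundy value = 2 ⊕ 1 = 3.
A winning move leaves total XOR = 0, i.e. changes one component's Grundy value g to g ⊕ X where X is the current total.
Pile A: need g' = 2⊕3 = 1. Options: 8−3→G=1, 8−5→G=1, 8−6→G=0. Hits: 2.
Pile B: need g' = 1⊕3 = 2. Options: 21−3→G=0, 21−5→G=2, 21−6→G=2. Hits: 2.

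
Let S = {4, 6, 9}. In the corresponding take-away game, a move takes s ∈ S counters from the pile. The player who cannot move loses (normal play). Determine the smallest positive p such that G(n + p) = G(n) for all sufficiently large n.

G(0) = 0
G(1) = mex{} = 0
G(2) = mex{} = 0
G(3) = mex{} = 0
G(4) = mex{0} = 1
G(5) = mex{0} = 1
G(6) = mex{0,0} = 1
G(7) = mex{0,0} = 1
G(8) = mex{1,0} = 2
G(9) = mex{1,0,0} = 2
G(10) = mex{1,1,0} = 2
G(11) = mex{1,1,0} = 2
G(12) = mex{2,1,0} = 3
G(13) = mex{2,1,1} = 0
G(14) = mex{2,2,1} = 0
G(15) = mex{2,2,1} = 0
G(16) = mex{3,2,1} = 0
G(17) = mex{0,2,2} = 1
G(18) = mex{0,3,2} = 1
G(19) = mex{0,0,2} = 1
G(20) = mex{0,0,2} = 1
G(21) = mex{1,0,3} = 2
G(22) = mex{1,0,0} = 2
G(23) = mex{1,1,0} = 2
G(24) = mex{1,1,0} = 2
G(25) = mex{2,1,0} = 3
G(26) = mex{2,1,1} = 0
G(27) = mex{2,2,1} = 0
G(n+13) = G(n) holds for n = 0,…,8 (a full window of length max(S) = 9), so the sequence is purely periodic with period 13.

13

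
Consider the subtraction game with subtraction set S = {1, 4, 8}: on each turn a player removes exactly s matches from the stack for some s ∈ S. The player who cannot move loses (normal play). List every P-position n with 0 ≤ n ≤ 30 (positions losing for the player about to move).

0, 2, 5, 7, 12, 14, 17, 19, 24, 26, 29

G(0) = 0
G(1) = mex{0} = 1
G(2) = mex{1} = 0
G(3) = mex{0} = 1
G(4) = mex{1,0} = 2
G(5) = mex{2,1} = 0
G(6) = mex{0,0} = 1
G(7) = mex{1,1} = 0
G(8) = mex{0,2,0} = 1
G(9) = mex{1,0,1} = 2
G(10) = mex{2,1,0} = 3
G(11) = mex{3,0,1} = 2
G(12) = mex{2,1,2} = 0
G(13) = mex{0,2,0} = 1
G(14) = mex{1,3,1} = 0
G(15) = mex{0,2,0} = 1
G(16) = mex{1,0,1} = 2
G(17) = mex{2,1,2} = 0
G(18) = mex{0,0,3} = 1
G(19) = mex{1,1,2} = 0
G(20) = mex{0,2,0} = 1
G(21) = mex{1,0,1} = 2
G(22) = mex{2,1,0} = 3
G(23) = mex{3,0,1} = 2
G(24) = mex{2,1,2} = 0
G(25) = mex{0,2,0} = 1
G(26) = mex{1,3,1} = 0
G(27) = mex{0,2,0} = 1
G(28) = mex{1,0,1} = 2
G(29) = mex{2,1,2} = 0
G(30) = mex{0,0,3} = 1
P-positions are exactly the n with G(n) = 0.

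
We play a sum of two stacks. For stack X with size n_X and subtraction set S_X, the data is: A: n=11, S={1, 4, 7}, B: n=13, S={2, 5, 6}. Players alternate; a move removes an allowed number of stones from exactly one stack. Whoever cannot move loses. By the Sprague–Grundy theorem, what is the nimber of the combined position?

Stack A, S = {1, 4, 7}:
n :  0  1  2  3  4  5  6  7  8  9 10 11
G :  0  1  0  1  2  0  1  2  0  1  0  1
G_A(11) = 1.
Stack B, S = {2, 5, 6}:
n :  0  1  2  3  4  5  6  7  8  9 10 11 12 13
G :  0  0  1  1  0  2  1  3  0  2  1  0  0  1
G_B(13) = 1.
Combined Grundy value = 1 ⊕ 1 = 0.

0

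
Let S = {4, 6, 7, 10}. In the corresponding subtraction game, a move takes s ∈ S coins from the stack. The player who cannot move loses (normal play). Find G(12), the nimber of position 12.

n :  0  1  2  3  4  5  6  7  8  9 10 11 12
G :  0  0  0  0  1  1  1  1  2  2  2  2  3

3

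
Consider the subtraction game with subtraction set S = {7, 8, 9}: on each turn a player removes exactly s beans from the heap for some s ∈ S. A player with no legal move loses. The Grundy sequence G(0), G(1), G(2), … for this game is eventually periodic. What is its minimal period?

n :  0  1  2  3  4  5  6  7  8  9 10 11 12 13 14 15 16 17 18 19 20 21 22 23 24 25 26 27 28 29 30 31 32 33
G :  0  0  0  0  0  0  0  1  1  1  1  1  1  1  2  2  0  0  0  0  0  0  0  1  1  1  1  1  1  1  2  2  0  0
G(n+16) = G(n) holds for n = 0,…,8 (a full window of length max(S) = 9), so the sequence is purely periodic with period 16.

16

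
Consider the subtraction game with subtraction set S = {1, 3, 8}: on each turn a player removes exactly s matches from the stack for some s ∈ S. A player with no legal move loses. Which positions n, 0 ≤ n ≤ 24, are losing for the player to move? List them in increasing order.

0, 2, 4, 6, 11, 13, 15, 17, 22, 24

n :  0  1  2  3  4  5  6  7  8  9 10 11 12 13 14 15 16 17 18 19 20 21 22 23 24
G :  0  1  0  1  0  1  0  1  2  3  2  0  1  0  1  0  1  0  1  2  3  2  0  1  0
P-positions are exactly the n with G(n) = 0.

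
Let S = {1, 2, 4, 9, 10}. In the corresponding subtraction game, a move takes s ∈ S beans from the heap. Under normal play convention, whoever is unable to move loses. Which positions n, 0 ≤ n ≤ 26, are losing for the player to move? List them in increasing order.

0, 3, 6, 11, 14, 17, 22, 25

n :  0  1  2  3  4  5  6  7  8  9 10 11 12 13 14 15 16 17 18 19 20 21 22 23 24 25 26
G :  0  1  2  0  1  2  0  1  2  3  4  0  1  2  0  1  2  0  1  2  3  4  0  1  2  0  1
P-positions are exactly the n with G(n) = 0.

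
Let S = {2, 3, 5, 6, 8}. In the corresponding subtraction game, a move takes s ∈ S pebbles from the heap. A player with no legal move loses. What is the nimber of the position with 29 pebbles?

4

n :  0  1  2  3  4  5  6  7  8  9 10 11 12 13 14 15 16 17 18 19 20 21 22 23 24 25 26 27 28 29
G :  0  0  1  1  2  2  3  3  4  4  0  0  1  1  2  2  3  3  4  4  0  0  1  1  2  2  3  3  4  4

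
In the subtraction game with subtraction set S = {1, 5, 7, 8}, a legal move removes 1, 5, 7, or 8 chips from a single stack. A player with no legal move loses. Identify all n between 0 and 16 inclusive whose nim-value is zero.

n :  0  1  2  3  4  5  6  7  8  9 10 11 12 13 14 15 16
G :  0  1  0  1  0  1  0  1  2  3  2  3  2  3  2  0  1
P-positions are exactly the n with G(n) = 0.

0, 2, 4, 6, 15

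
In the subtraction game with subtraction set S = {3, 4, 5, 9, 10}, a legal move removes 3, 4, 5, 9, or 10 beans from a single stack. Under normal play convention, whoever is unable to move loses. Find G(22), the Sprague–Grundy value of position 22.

0

n :  0  1  2  3  4  5  6  7  8  9 10 11 12 13 14 15 16 17 18 19 20 21 22
G :  0  0  0  1  1  1  2  2  0  3  3  1  4  2  0  0  0  1  1  1  2  2  0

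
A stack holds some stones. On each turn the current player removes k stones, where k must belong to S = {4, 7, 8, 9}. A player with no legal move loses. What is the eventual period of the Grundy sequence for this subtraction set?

n :  0  1  2  3  4  5  6  7  8  9 10 11 12 13 14 15 16 17 18 19 20 21 22 23 24 25 26 27
G :  0  0  0  0  1  1  1  1  2  2  2  2  3  0  0  0  0  1  1  1  1  2  2  2  2  3  0  0
G(n+13) = G(n) holds for n = 0,…,8 (a full window of length max(S) = 9), so the sequence is purely periodic with period 13.

13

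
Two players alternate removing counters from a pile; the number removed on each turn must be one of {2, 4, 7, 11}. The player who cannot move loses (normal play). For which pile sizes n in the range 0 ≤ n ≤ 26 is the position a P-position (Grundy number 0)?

G(0) = 0
G(1) = mex{} = 0
G(2) = mex{0} = 1
G(3) = mex{0} = 1
G(4) = mex{1,0} = 2
G(5) = mex{1,0} = 2
G(6) = mex{2,1} = 0
G(7) = mex{2,1,0} = 3
G(8) = mex{0,2,0} = 1
G(9) = mex{3,2,1} = 0
G(10) = mex{1,0,1} = 2
G(11) = mex{0,3,2,0} = 1
G(12) = mex{2,1,2,0} = 3
G(13) = mex{1,0,0,1} = 2
G(14) = mex{3,2,3,1} = 0
G(15) = mex{2,1,1,2} = 0
G(16) = mex{0,3,0,2} = 1
G(17) = mex{0,2,2,0} = 1
G(18) = mex{1,0,1,3} = 2
G(19) = mex{1,0,3,1} = 2
G(20) = mex{2,1,2,0} = 3
G(21) = mex{2,1,0,2} = 3
G(22) = mex{3,2,0,1} = 4
G(23) = mex{3,2,1,3} = 0
G(24) = mex{4,3,1,2} = 0
G(25) = mex{0,3,2,0} = 1
G(26) = mex{0,4,2,0} = 1
P-positions are exactly the n with G(n) = 0.

0, 1, 6, 9, 14, 15, 23, 24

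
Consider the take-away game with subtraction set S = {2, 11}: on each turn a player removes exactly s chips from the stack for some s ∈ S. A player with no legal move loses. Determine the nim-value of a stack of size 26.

0

n :  0  1  2  3  4  5  6  7  8  9 10 11 12 13 14 15 16 17 18 19 20 21 22 23 24 25 26
G :  0  0  1  1  0  0  1  1  0  0  1  1  2  0  0  1  1  0  0  1  1  0  0  1  1  2  0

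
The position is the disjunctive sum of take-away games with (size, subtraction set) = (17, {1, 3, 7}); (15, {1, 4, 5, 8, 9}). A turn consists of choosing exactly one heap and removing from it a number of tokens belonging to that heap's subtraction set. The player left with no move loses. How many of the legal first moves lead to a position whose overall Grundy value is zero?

0

Heap A, S = {1, 3, 7}:
n :  0  1  2  3  4  5  6  7  8  9 10 11 12 13 14 15 16 17
G :  0  1  0  1  0  1  0  1  0  1  0  1  0  1  0  1  0  1
G_A(17) = 1.
Heap B, S = {1, 4, 5, 8, 9}:
n :  0  1  2  3  4  5  6  7  8  9 10 11 12 13 14 15
G :  0  1  0  1  2  3  2  3  4  5  4  5  0  1  0  1
G_B(15) = 1.
Combined Grundy value = 1 ⊕ 1 = 0.
A winning move leaves total XOR = 0, i.e. changes one component's Grundy value g to g ⊕ X where X is the current total.
Heap A: target g' = 1⊕0 = 1, but every legal move changes the Grundy value (mex property), so 0 moves.
Heap B: target g' = 1⊕0 = 1, but every legal move changes the Grundy value (mex property), so 0 moves.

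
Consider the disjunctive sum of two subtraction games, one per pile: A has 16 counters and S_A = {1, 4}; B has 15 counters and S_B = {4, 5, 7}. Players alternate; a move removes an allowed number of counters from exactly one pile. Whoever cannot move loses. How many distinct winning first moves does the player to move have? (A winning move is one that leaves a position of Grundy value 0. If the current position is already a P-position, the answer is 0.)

0

Pile A, S = {1, 4}:
n :  0  1  2  3  4  5  6  7  8  9 10 11 12 13 14 15 16
G :  0  1  0  1  2  0  1  0  1  2  0  1  0  1  2  0  1
G_A(16) = 1.
Pile B, S = {4, 5, 7}:
n :  0  1  2  3  4  5  6  7  8  9 10 11 12 13 14 15
G :  0  0  0  0  1  1  1  1  2  2  2  0  0  0  0  1
G_B(15) = 1.
Combined Grundy value = 1 ⊕ 1 = 0.
A winning move leaves total XOR = 0, i.e. changes one component's Grundy value g to g ⊕ X where X is the current total.
Pile A: target g' = 1⊕0 = 1, but every legal move changes the Grundy value (mex property), so 0 moves.
Pile B: target g' = 1⊕0 = 1, but every legal move changes the Grundy value (mex property), so 0 moves.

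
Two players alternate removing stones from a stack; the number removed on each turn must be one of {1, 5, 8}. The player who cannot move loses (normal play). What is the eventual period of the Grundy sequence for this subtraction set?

13

G(0) = 0
G(1) = mex{0} = 1
G(2) = mex{1} = 0
G(3) = mex{0} = 1
G(4) = mex{1} = 0
G(5) = mex{0,0} = 1
G(6) = mex{1,1} = 0
G(7) = mex{0,0} = 1
G(8) = mex{1,1,0} = 2
G(9) = mex{2,0,1} = 3
G(10) = mex{3,1,0} = 2
G(11) = mex{2,0,1} = 3
G(12) = mex{3,1,0} = 2
G(13) = mex{2,2,1} = 0
G(14) = mex{0,3,0} = 1
G(15) = mex{1,2,1} = 0
G(16) = mex{0,3,2} = 1
G(17) = mex{1,2,3} = 0
G(18) = mex{0,0,2} = 1
G(19) = mex{1,1,3} = 0
G(20) = mex{0,0,2} = 1
G(21) = mex{1,1,0} = 2
G(22) = mex{2,0,1} = 3
G(23) = mex{3,1,0} = 2
G(24) = mex{2,0,1} = 3
G(25) = mex{3,1,0} = 2
G(26) = mex{2,2,1} = 0
G(27) = mex{0,3,0} = 1
G(n+13) = G(n) holds for n = 0,…,7 (a full window of length max(S) = 8), so the sequence is purely periodic with period 13.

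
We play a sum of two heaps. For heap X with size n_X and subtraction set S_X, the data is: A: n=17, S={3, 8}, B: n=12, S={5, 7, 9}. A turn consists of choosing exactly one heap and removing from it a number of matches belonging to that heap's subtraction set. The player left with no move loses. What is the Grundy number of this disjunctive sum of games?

Heap A, S = {3, 8}:
n :  0  1  2  3  4  5  6  7  8  9 10 11 12 13 14 15 16 17
G :  0  0  0  1  1  1  0  0  2  1  1  0  0  0  1  1  1  0
G_A(17) = 0.
Heap B, S = {5, 7, 9}:
n :  0  1  2  3  4  5  6  7  8  9 10 11 12
G :  0  0  0  0  0  1  1  1  1  1  2  2  2
G_B(12) = 2.
Combined Grundy value = 0 ⊕ 2 = 2.

2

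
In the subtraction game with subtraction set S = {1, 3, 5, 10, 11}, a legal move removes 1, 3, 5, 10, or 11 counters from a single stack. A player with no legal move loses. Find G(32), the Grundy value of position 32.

G(0) = 0
G(1) = mex{0} = 1
G(2) = mex{1} = 0
G(3) = mex{0,0} = 1
G(4) = mex{1,1} = 0
G(5) = mex{0,0,0} = 1
G(6) = mex{1,1,1} = 0
G(7) = mex{0,0,0} = 1
G(8) = mex{1,1,1} = 0
G(9) = mex{0,0,0} = 1
G(10) = mex{1,1,1,0} = 2
G(11) = mex{2,0,0,1,0} = 3
G(12) = mex{3,1,1,0,1} = 2
G(13) = mex{2,2,0,1,0} = 3
G(14) = mex{3,3,1,0,1} = 2
G(15) = mex{2,2,2,1,0} = 3
G(16) = mex{3,3,3,0,1} = 2
G(17) = mex{2,2,2,1,0} = 3
G(18) = mex{3,3,3,0,1} = 2
G(19) = mex{2,2,2,1,0} = 3
G(20) = mex{3,3,3,2,1} = 0
G(21) = mex{0,2,2,3,2} = 1
G(22) = mex{1,3,3,2,3} = 0
G(23) = mex{0,0,2,3,2} = 1
G(24) = mex{1,1,3,2,3} = 0
G(25) = mex{0,0,0,3,2} = 1
G(26) = mex{1,1,1,2,3} = 0
G(27) = mex{0,0,0,3,2} = 1
G(28) = mex{1,1,1,2,3} = 0
G(29) = mex{0,0,0,3,2} = 1
G(30) = mex{1,1,1,0,3} = 2
G(31) = mex{2,0,0,1,0} = 3
G(32) = mex{3,1,1,0,1} = 2

2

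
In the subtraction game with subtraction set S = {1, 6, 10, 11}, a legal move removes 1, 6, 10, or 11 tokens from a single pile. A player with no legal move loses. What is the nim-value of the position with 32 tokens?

n :  0  1  2  3  4  5  6  7  8  9 10 11 12 13 14 15 16 17 18 19 20 21 22 23 24 25 26 27 28 29 30 31 32
G :  0  1  0  1  0  1  2  0  1  0  1  2  3  2  3  2  0  1  2  3  2  0  1  0  1  0  1  2  0  1  0  1  2

2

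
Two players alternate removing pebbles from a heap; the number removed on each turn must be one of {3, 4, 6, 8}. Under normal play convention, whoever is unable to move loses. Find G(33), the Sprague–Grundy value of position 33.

0

G(0) = 0
G(1) = mex{} = 0
G(2) = mex{} = 0
G(3) = mex{0} = 1
G(4) = mex{0,0} = 1
G(5) = mex{0,0} = 1
G(6) = mex{1,0,0} = 2
G(7) = mex{1,1,0} = 2
G(8) = mex{1,1,0,0} = 2
G(9) = mex{2,1,1,0} = 3
G(10) = mex{2,2,1,0} = 3
G(11) = mex{2,2,1,1} = 0
G(12) = mex{3,2,2,1} = 0
G(13) = mex{3,3,2,1} = 0
G(14) = mex{0,3,2,2} = 1
G(15) = mex{0,0,3,2} = 1
G(16) = mex{0,0,3,2} = 1
G(17) = mex{1,0,0,3} = 2
G(18) = mex{1,1,0,3} = 2
G(19) = mex{1,1,0,0} = 2
G(20) = mex{2,1,1,0} = 3
G(21) = mex{2,2,1,0} = 3
G(22) = mex{2,2,1,1} = 0
G(23) = mex{3,2,2,1} = 0
G(24) = mex{3,3,2,1} = 0
G(25) = mex{0,3,2,2} = 1
G(26) = mex{0,0,3,2} = 1
G(27) = mex{0,0,3,2} = 1
G(28) = mex{1,0,0,3} = 2
G(29) = mex{1,1,0,3} = 2
G(30) = mex{1,1,0,0} = 2
G(31) = mex{2,1,1,0} = 3
G(32) = mex{2,2,1,0} = 3
G(33) = mex{2,2,1,1} = 0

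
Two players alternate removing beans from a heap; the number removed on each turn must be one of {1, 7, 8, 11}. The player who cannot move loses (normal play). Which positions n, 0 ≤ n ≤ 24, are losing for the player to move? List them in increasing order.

0, 2, 4, 6, 16, 18, 20, 22

n :  0  1  2  3  4  5  6  7  8  9 10 11 12 13 14 15 16 17 18 19 20 21 22 23 24
G :  0  1  0  1  0  1  0  1  2  3  2  3  2  3  2  3  0  1  0  1  0  1  0  1  2
P-positions are exactly the n with G(n) = 0.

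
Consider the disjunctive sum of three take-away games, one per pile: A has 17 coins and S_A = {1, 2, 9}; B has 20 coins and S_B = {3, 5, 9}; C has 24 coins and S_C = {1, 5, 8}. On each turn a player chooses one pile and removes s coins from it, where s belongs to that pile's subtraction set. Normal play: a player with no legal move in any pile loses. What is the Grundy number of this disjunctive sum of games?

Pile A, S = {1, 2, 9}:
G(0) = 0
G(1) = mex{0} = 1
G(2) = mex{1,0} = 2
G(3) = mex{2,1} = 0
G(4) = mex{0,2} = 1
G(5) = mex{1,0} = 2
G(6) = mex{2,1} = 0
G(7) = mex{0,2} = 1
G(8) = mex{1,0} = 2
G(9) = mex{2,1,0} = 3
G(10) = mex{3,2,1} = 0
G(11) = mex{0,3,2} = 1
G(12) = mex{1,0,0} = 2
G(13) = mex{2,1,1} = 0
G(14) = mex{0,2,2} = 1
G(15) = mex{1,0,0} = 2
G(16) = mex{2,1,1} = 0
G(17) = mex{0,2,2} = 1
G_A(17) = 1.
Pile B, S = {3, 5, 9}:
n :  0  1  2  3  4  5  6  7  8  9 10 11 12 13 14 15 16 17 18 19 20
G :  0  0  0  1  1  1  2  2  0  3  3  1  0  2  0  1  0  1  0  1  0
G_B(20) = 0.
Pile C, S = {1, 5, 8}:
n :  0  1  2  3  4  5  6  7  8  9 10 11 12 13 14 15 16 17 18 19 20 21 22 23 24
G :  0  1  0  1  0  1  0  1  2  3  2  3  2  0  1  0  1  0  1  0  1  2  3  2  3
G_C(24) = 3.
Combined Grundy value = 1 ⊕ 0 ⊕ 3 = 2.

2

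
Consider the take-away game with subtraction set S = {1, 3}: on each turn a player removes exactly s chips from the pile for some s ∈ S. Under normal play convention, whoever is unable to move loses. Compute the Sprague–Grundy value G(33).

1

G(0) = 0
G(1) = mex{0} = 1
G(2) = mex{1} = 0
G(3) = mex{0,0} = 1
G(4) = mex{1,1} = 0
G(5) = mex{0,0} = 1
G(6) = mex{1,1} = 0
G(7) = mex{0,0} = 1
G(8) = mex{1,1} = 0
G(9) = mex{0,0} = 1
G(10) = mex{1,1} = 0
G(11) = mex{0,0} = 1
G(12) = mex{1,1} = 0
G(13) = mex{0,0} = 1
G(14) = mex{1,1} = 0
G(15) = mex{0,0} = 1
G(16) = mex{1,1} = 0
G(17) = mex{0,0} = 1
G(18) = mex{1,1} = 0
G(19) = mex{0,0} = 1
G(20) = mex{1,1} = 0
G(21) = mex{0,0} = 1
G(22) = mex{1,1} = 0
G(23) = mex{0,0} = 1
G(24) = mex{1,1} = 0
G(25) = mex{0,0} = 1
G(26) = mex{1,1} = 0
G(27) = mex{0,0} = 1
G(28) = mex{1,1} = 0
G(29) = mex{0,0} = 1
G(30) = mex{1,1} = 0
G(31) = mex{0,0} = 1
G(32) = mex{1,1} = 0
G(33) = mex{0,0} = 1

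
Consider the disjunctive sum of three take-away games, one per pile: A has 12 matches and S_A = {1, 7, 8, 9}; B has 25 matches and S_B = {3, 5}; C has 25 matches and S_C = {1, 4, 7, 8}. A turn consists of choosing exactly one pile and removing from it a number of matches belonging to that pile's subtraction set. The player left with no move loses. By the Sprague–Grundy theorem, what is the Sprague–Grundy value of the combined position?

2

Pile A, S = {1, 7, 8, 9}:
n :  0  1  2  3  4  5  6  7  8  9 10 11 12
G :  0  1  0  1  0  1  0  1  2  3  2  3  2
G_A(12) = 2.
Pile B, S = {3, 5}:
G(0) = 0
G(1) = mex{} = 0
G(2) = mex{} = 0
G(3) = mex{0} = 1
G(4) = mex{0} = 1
G(5) = mex{0,0} = 1
G(6) = mex{1,0} = 2
G(7) = mex{1,0} = 2
G(8) = mex{1,1} = 0
G(9) = mex{2,1} = 0
G(10) = mex{2,1} = 0
G(11) = mex{0,2} = 1
G(12) = mex{0,2} = 1
G(13) = mex{0,0} = 1
G(14) = mex{1,0} = 2
G(15) = mex{1,0} = 2
G(16) = mex{1,1} = 0
G(17) = mex{2,1} = 0
G(18) = mex{2,1} = 0
G(19) = mex{0,2} = 1
G(20) = mex{0,2} = 1
G(21) = mex{0,0} = 1
G(22) = mex{1,0} = 2
G(23) = mex{1,0} = 2
G(24) = mex{1,1} = 0
G(25) = mex{2,1} = 0
G_B(25) = 0.
Pile C, S = {1, 4, 7, 8}:
n :  0  1  2  3  4  5  6  7  8  9 10 11 12 13 14 15 16 17 18 19 20 21 22 23 24 25
G :  0  1  0  1  2  0  1  2  3  2  3  0  1  3  0  1  0  1  2  3  2  4  3  2  3  0
G_C(25) = 0.
Combined Grundy value = 2 ⊕ 0 ⊕ 0 = 2.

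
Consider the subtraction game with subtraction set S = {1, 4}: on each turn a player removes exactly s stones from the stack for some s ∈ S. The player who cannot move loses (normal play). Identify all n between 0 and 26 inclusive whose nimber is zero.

n :  0  1  2  3  4  5  6  7  8  9 10 11 12 13 14 15 16 17 18 19 20 21 22 23 24 25 26
G :  0  1  0  1  2  0  1  0  1  2  0  1  0  1  2  0  1  0  1  2  0  1  0  1  2  0  1
P-positions are exactly the n with G(n) = 0.

0, 2, 5, 7, 10, 12, 15, 17, 20, 22, 25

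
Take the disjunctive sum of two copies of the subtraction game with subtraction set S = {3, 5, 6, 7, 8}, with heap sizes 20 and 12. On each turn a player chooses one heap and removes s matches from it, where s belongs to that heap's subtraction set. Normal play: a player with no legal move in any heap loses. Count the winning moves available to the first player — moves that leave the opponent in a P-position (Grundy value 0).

All heaps use S = {3, 5, 6, 7, 8}:
G(0) = 0
G(1) = mex{} = 0
G(2) = mex{} = 0
G(3) = mex{0} = 1
G(4) = mex{0} = 1
G(5) = mex{0,0} = 1
G(6) = mex{1,0,0} = 2
G(7) = mex{1,0,0,0} = 2
G(8) = mex{1,1,0,0,0} = 2
G(9) = mex{2,1,1,0,0} = 3
G(10) = mex{2,1,1,1,0} = 3
G(11) = mex{2,2,1,1,1} = 0
G(12) = mex{3,2,2,1,1} = 0
G(13) = mex{3,2,2,2,1} = 0
G(14) = mex{0,3,2,2,2} = 1
G(15) = mex{0,3,3,2,2} = 1
G(16) = mex{0,0,3,3,2} = 1
G(17) = mex{1,0,0,3,3} = 2
G(18) = mex{1,0,0,0,3} = 2
G(19) = mex{1,1,0,0,0} = 2
G(20) = mex{2,1,1,0,0} = 3
Heap A: G(20) = 3.
Heap B: G(12) = 0.
Combined Grundy value = 3 ⊕ 0 = 3.
A winning move leaves total XOR = 0, i.e. changes one component's Grundy value g to g ⊕ X where X is the current total.
Heap A: need g' = 3⊕3 = 0. Options: 20−3→G=2, 20−5→G=1, 20−6→G=1, 20−7→G=0, 20−8→G=0. Hits: 2.
Heap B: need g' = 0⊕3 = 3. Options: 12−3→G=3, 12−5→G=2, 12−6→G=2, 12−7→G=1, 12−8→G=1. Hits: 1.

3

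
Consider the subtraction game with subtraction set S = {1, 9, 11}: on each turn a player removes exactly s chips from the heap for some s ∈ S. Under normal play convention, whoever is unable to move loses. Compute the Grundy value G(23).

1

G(0) = 0
G(1) = mex{0} = 1
G(2) = mex{1} = 0
G(3) = mex{0} = 1
G(4) = mex{1} = 0
G(5) = mex{0} = 1
G(6) = mex{1} = 0
G(7) = mex{0} = 1
G(8) = mex{1} = 0
G(9) = mex{0,0} = 1
G(10) = mex{1,1} = 0
G(11) = mex{0,0,0} = 1
G(12) = mex{1,1,1} = 0
G(13) = mex{0,0,0} = 1
G(14) = mex{1,1,1} = 0
G(15) = mex{0,0,0} = 1
G(16) = mex{1,1,1} = 0
G(17) = mex{0,0,0} = 1
G(18) = mex{1,1,1} = 0
G(19) = mex{0,0,0} = 1
G(20) = mex{1,1,1} = 0
G(21) = mex{0,0,0} = 1
G(22) = mex{1,1,1} = 0
G(23) = mex{0,0,0} = 1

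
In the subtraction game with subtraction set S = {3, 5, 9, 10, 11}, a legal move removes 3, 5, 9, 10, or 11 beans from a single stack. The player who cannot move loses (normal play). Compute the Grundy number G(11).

1

G(0) = 0
G(1) = mex{} = 0
G(2) = mex{} = 0
G(3) = mex{0} = 1
G(4) = mex{0} = 1
G(5) = mex{0,0} = 1
G(6) = mex{1,0} = 2
G(7) = mex{1,0} = 2
G(8) = mex{1,1} = 0
G(9) = mex{2,1,0} = 3
G(10) = mex{2,1,0,0} = 3
G(11) = mex{0,2,0,0,0} = 1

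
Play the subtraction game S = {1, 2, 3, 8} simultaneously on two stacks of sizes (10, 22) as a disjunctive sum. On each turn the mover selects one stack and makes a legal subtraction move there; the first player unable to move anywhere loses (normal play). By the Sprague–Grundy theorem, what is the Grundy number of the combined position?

1

All stacks use S = {1, 2, 3, 8}:
G(0) = 0
G(1) = mex{0} = 1
G(2) = mex{1,0} = 2
G(3) = mex{2,1,0} = 3
G(4) = mex{3,2,1} = 0
G(5) = mex{0,3,2} = 1
G(6) = mex{1,0,3} = 2
G(7) = mex{2,1,0} = 3
G(8) = mex{3,2,1,0} = 4
G(9) = mex{4,3,2,1} = 0
G(10) = mex{0,4,3,2} = 1
G(11) = mex{1,0,4,3} = 2
G(12) = mex{2,1,0,0} = 3
G(13) = mex{3,2,1,1} = 0
G(14) = mex{0,3,2,2} = 1
G(15) = mex{1,0,3,3} = 2
G(16) = mex{2,1,0,4} = 3
G(17) = mex{3,2,1,0} = 4
G(18) = mex{4,3,2,1} = 0
G(19) = mex{0,4,3,2} = 1
G(20) = mex{1,0,4,3} = 2
G(21) = mex{2,1,0,0} = 3
G(22) = mex{3,2,1,1} = 0
Stack A: G(10) = 1.
Stack B: G(22) = 0.
Combined Grundy value = 1 ⊕ 0 = 1.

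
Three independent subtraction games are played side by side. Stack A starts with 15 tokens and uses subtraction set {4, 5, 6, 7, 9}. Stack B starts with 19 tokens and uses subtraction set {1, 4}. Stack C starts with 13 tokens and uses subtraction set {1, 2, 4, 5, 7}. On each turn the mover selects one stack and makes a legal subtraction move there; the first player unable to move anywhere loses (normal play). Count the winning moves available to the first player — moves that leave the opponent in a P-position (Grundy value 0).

3

Stack A, S = {4, 5, 6, 7, 9}:
n :  0  1  2  3  4  5  6  7  8  9 10 11 12 13 14 15
G :  0  0  0  0  1  1  1  1  2  2  2  2  3  0  0  0
G_A(15) = 0.
Stack B, S = {1, 4}:
n :  0  1  2  3  4  5  6  7  8  9 10 11 12 13 14 15 16 17 18 19
G :  0  1  0  1  2  0  1  0  1  2  0  1  0  1  2  0  1  0  1  2
G_B(19) = 2.
Stack C, S = {1, 2, 4, 5, 7}:
n :  0  1  2  3  4  5  6  7  8  9 10 11 12 13
G :  0  1  2  0  1  2  0  1  2  0  1  2  0  1
G_C(13) = 1.
Combined Grundy value = 0 ⊕ 2 ⊕ 1 = 3.
A winning move leaves total XOR = 0, i.e. changes one component's Grundy value g to g ⊕ X where X is the current total.
Stack A: need g' = 0⊕3 = 3. Options: 15−4→G=2, 15−5→G=2, 15−6→G=2, 15−7→G=2, 15−9→G=1. Hits: 0.
Stack B: need g' = 2⊕3 = 1. Options: 19−1→G=1, 19−4→G=0. Hits: 1.
Stack C: need g' = 1⊕3 = 2. Options: 13−1→G=0, 13−2→G=2, 13−4→G=0, 13−5→G=2, 13−7→G=0. Hits: 2.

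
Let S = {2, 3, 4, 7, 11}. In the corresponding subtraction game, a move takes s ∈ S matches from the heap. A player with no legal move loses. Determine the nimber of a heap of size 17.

1

n :  0  1  2  3  4  5  6  7  8  9 10 11 12 13 14 15 16 17
G :  0  0  1  1  2  2  0  3  1  4  2  5  3  3  0  0  1  1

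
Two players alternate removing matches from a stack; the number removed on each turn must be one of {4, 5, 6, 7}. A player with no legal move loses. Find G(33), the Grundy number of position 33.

n :  0  1  2  3  4  5  6  7  8  9 10 11 12 13 14 15 16 17 18 19 20 21 22 23 24 25 26 27 28 29 30 31 32 33
G :  0  0  0  0  1  1  1  1  2  2  2  0  0  0  0  1  1  1  1  2  2  2  0  0  0  0  1  1  1  1  2  2  2  0

0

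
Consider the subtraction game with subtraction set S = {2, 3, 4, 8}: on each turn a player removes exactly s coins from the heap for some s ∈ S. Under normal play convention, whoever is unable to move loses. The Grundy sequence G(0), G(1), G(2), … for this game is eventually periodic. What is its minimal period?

6

G(0) = 0
G(1) = mex{} = 0
G(2) = mex{0} = 1
G(3) = mex{0,0} = 1
G(4) = mex{1,0,0} = 2
G(5) = mex{1,1,0} = 2
G(6) = mex{2,1,1} = 0
G(7) = mex{2,2,1} = 0
G(8) = mex{0,2,2,0} = 1
G(9) = mex{0,0,2,0} = 1
G(10) = mex{1,0,0,1} = 2
G(11) = mex{1,1,0,1} = 2
G(12) = mex{2,1,1,2} = 0
G(13) = mex{2,2,1,2} = 0
G(14) = mex{0,2,2,0} = 1
G(15) = mex{0,0,2,0} = 1
G(n+6) = G(n) holds for n = 0,…,7 (a full window of length max(S) = 8), so the sequence is purely periodic with period 6.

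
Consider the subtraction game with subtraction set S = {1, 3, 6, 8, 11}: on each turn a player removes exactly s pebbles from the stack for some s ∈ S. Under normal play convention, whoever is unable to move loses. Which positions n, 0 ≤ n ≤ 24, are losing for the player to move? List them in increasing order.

G(0) = 0
G(1) = mex{0} = 1
G(2) = mex{1} = 0
G(3) = mex{0,0} = 1
G(4) = mex{1,1} = 0
G(5) = mex{0,0} = 1
G(6) = mex{1,1,0} = 2
G(7) = mex{2,0,1} = 3
G(8) = mex{3,1,0,0} = 2
G(9) = mex{2,2,1,1} = 0
G(10) = mex{0,3,0,0} = 1
G(11) = mex{1,2,1,1,0} = 3
G(12) = mex{3,0,2,0,1} = 4
G(13) = mex{4,1,3,1,0} = 2
G(14) = mex{2,3,2,2,1} = 0
G(15) = mex{0,4,0,3,0} = 1
G(16) = mex{1,2,1,2,1} = 0
G(17) = mex{0,0,3,0,2} = 1
G(18) = mex{1,1,4,1,3} = 0
G(19) = mex{0,0,2,3,2} = 1
G(20) = mex{1,1,0,4,0} = 2
G(21) = mex{2,0,1,2,1} = 3
G(22) = mex{3,1,0,0,3} = 2
G(23) = mex{2,2,1,1,4} = 0
G(24) = mex{0,3,0,0,2} = 1
P-positions are exactly the n with G(n) = 0.

0, 2, 4, 9, 14, 16, 18, 23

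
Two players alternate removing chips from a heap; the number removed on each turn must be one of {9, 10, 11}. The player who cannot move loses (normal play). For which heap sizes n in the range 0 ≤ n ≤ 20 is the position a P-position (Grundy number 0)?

G(0) = 0
G(1) = mex{} = 0
G(2) = mex{} = 0
G(3) = mex{} = 0
G(4) = mex{} = 0
G(5) = mex{} = 0
G(6) = mex{} = 0
G(7) = mex{} = 0
G(8) = mex{} = 0
G(9) = mex{0} = 1
G(10) = mex{0,0} = 1
G(11) = mex{0,0,0} = 1
G(12) = mex{0,0,0} = 1
G(13) = mex{0,0,0} = 1
G(14) = mex{0,0,0} = 1
G(15) = mex{0,0,0} = 1
G(16) = mex{0,0,0} = 1
G(17) = mex{0,0,0} = 1
G(18) = mex{1,0,0} = 2
G(19) = mex{1,1,0} = 2
G(20) = mex{1,1,1} = 0
P-positions are exactly the n with G(n) = 0.

0, 1, 2, 3, 4, 5, 6, 7, 8, 20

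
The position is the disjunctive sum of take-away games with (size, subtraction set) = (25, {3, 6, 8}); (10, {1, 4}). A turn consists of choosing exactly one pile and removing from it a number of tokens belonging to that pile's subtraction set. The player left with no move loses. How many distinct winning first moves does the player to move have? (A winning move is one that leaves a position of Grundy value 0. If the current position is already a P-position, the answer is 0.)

Pile A, S = {3, 6, 8}:
G(0) = 0
G(1) = mex{} = 0
G(2) = mex{} = 0
G(3) = mex{0} = 1
G(4) = mex{0} = 1
G(5) = mex{0} = 1
G(6) = mex{1,0} = 2
G(7) = mex{1,0} = 2
G(8) = mex{1,0,0} = 2
G(9) = mex{2,1,0} = 3
G(10) = mex{2,1,0} = 3
G(11) = mex{2,1,1} = 0
G(12) = mex{3,2,1} = 0
G(13) = mex{3,2,1} = 0
G(14) = mex{0,2,2} = 1
G(15) = mex{0,3,2} = 1
G(16) = mex{0,3,2} = 1
G(17) = mex{1,0,3} = 2
G(18) = mex{1,0,3} = 2
G(19) = mex{1,0,0} = 2
G(20) = mex{2,1,0} = 3
G(21) = mex{2,1,0} = 3
G(22) = mex{2,1,1} = 0
G(23) = mex{3,2,1} = 0
G(24) = mex{3,2,1} = 0
G(25) = mex{0,2,2} = 1
G_A(25) = 1.
Pile B, S = {1, 4}:
n :  0  1  2  3  4  5  6  7  8  9 10
G :  0  1  0  1  2  0  1  0  1  2  0
G_B(10) = 0.
Combined Grundy value = 1 ⊕ 0 = 1.
A winning move leaves total XOR = 0, i.e. changes one component's Grundy value g to g ⊕ X where X is the current total.
Pile A: need g' = 1⊕1 = 0. Options: 25−3→G=0, 25−6→G=2, 25−8→G=2. Hits: 1.
Pile B: need g' = 0⊕1 = 1. Options: 10−1→G=2, 10−4→G=1. Hits: 1.

2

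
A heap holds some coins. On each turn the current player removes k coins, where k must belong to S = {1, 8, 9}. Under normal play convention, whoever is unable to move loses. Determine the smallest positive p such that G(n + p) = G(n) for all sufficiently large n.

G(0) = 0
G(1) = mex{0} = 1
G(2) = mex{1} = 0
G(3) = mex{0} = 1
G(4) = mex{1} = 0
G(5) = mex{0} = 1
G(6) = mex{1} = 0
G(7) = mex{0} = 1
G(8) = mex{1,0} = 2
G(9) = mex{2,1,0} = 3
G(10) = mex{3,0,1} = 2
G(11) = mex{2,1,0} = 3
G(12) = mex{3,0,1} = 2
G(13) = mex{2,1,0} = 3
G(14) = mex{3,0,1} = 2
G(15) = mex{2,1,0} = 3
G(16) = mex{3,2,1} = 0
G(17) = mex{0,3,2} = 1
G(18) = mex{1,2,3} = 0
G(19) = mex{0,3,2} = 1
G(20) = mex{1,2,3} = 0
G(21) = mex{0,3,2} = 1
G(22) = mex{1,2,3} = 0
G(23) = mex{0,3,2} = 1
G(24) = mex{1,0,3} = 2
G(25) = mex{2,1,0} = 3
G(26) = mex{3,0,1} = 2
G(27) = mex{2,1,0} = 3
G(28) = mex{3,0,1} = 2
G(29) = mex{2,1,0} = 3
G(30) = mex{3,0,1} = 2
G(31) = mex{2,1,0} = 3
G(32) = mex{3,2,1} = 0
G(33) = mex{0,3,2} = 1
G(n+16) = G(n) holds for n = 0,…,8 (a full window of length max(S) = 9), so the sequence is purely periodic with period 16.

16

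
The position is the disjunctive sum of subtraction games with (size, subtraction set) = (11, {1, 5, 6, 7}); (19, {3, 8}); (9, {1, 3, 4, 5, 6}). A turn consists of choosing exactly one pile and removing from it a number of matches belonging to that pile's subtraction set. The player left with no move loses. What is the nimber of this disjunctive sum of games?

Pile A, S = {1, 5, 6, 7}:
G(0) = 0
G(1) = mex{0} = 1
G(2) = mex{1} = 0
G(3) = mex{0} = 1
G(4) = mex{1} = 0
G(5) = mex{0,0} = 1
G(6) = mex{1,1,0} = 2
G(7) = mex{2,0,1,0} = 3
G(8) = mex{3,1,0,1} = 2
G(9) = mex{2,0,1,0} = 3
G(10) = mex{3,1,0,1} = 2
G(11) = mex{2,2,1,0} = 3
G_A(11) = 3.
Pile B, S = {3, 8}:
n :  0  1  2  3  4  5  6  7  8  9 10 11 12 13 14 15 16 17 18 19
G :  0  0  0  1  1  1  0  0  2  1  1  0  0  0  1  1  1  0  0  2
G_B(19) = 2.
Pile C, S = {1, 3, 4, 5, 6}:
n : 0 1 2 3 4 5 6 7 8 9
G : 0 1 0 1 2 3 2 3 4 0
G_C(9) = 0.
Combined Grundy value = 3 ⊕ 2 ⊕ 0 = 1.

1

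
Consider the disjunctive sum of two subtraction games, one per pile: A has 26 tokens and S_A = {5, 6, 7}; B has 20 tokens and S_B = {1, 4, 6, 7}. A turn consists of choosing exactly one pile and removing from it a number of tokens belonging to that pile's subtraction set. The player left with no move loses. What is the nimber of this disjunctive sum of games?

2

Pile A, S = {5, 6, 7}:
n :  0  1  2  3  4  5  6  7  8  9 10 11 12 13 14 15 16 17 18 19 20 21 22 23 24 25 26
G :  0  0  0  0  0  1  1  1  1  1  2  2  0  0  0  0  0  1  1  1  1  1  2  2  0  0  0
G_A(26) = 0.
Pile B, S = {1, 4, 6, 7}:
G(0) = 0
G(1) = mex{0} = 1
G(2) = mex{1} = 0
G(3) = mex{0} = 1
G(4) = mex{1,0} = 2
G(5) = mex{2,1} = 0
G(6) = mex{0,0,0} = 1
G(7) = mex{1,1,1,0} = 2
G(8) = mex{2,2,0,1} = 3
G(9) = mex{3,0,1,0} = 2
G(10) = mex{2,1,2,1} = 0
G(11) = mex{0,2,0,2} = 1
G(12) = mex{1,3,1,0} = 2
G(13) = mex{2,2,2,1} = 0
G(14) = mex{0,0,3,2} = 1
G(15) = mex{1,1,2,3} = 0
G(16) = mex{0,2,0,2} = 1
G(17) = mex{1,0,1,0} = 2
G(18) = mex{2,1,2,1} = 0
G(19) = mex{0,0,0,2} = 1
G(20) = mex{1,1,1,0} = 2
G_B(20) = 2.
Combined Grundy value = 0 ⊕ 2 = 2.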